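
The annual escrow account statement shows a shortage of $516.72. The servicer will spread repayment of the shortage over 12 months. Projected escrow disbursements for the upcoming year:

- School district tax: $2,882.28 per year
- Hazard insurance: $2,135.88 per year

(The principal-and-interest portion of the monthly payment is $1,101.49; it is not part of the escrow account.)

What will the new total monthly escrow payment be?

School district tax = $2,882.28 per year
Hazard insurance = $2,135.88 per year
Total per year = $2,882.28 + $2,135.88 = $5,018.16
Per month = $5,018.16 ÷ 12 = $418.18
Shortage per month = $516.72 / 12 = $43.06
Adjusted monthly = $418.18 + $43.06 = $461.24

$461.24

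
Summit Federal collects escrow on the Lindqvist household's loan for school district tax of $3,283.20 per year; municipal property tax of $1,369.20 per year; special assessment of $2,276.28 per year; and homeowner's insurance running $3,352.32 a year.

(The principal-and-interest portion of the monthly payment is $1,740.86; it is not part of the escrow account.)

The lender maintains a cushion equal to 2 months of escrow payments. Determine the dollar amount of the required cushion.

School district tax: $3,283.20/yr
Municipal property tax: $1,369.20/yr
Special assessment: $2,276.28/yr
Homeowner's insurance: $3,352.32/yr
Yearly total = $3,283.20 + $1,369.20 + $2,276.28 + $3,352.32 = $10,281.00
Base monthly escrow = $10,281.00 / 12 = $856.75
Cushion = 2 × $856.75 = $1,713.50

$1,713.50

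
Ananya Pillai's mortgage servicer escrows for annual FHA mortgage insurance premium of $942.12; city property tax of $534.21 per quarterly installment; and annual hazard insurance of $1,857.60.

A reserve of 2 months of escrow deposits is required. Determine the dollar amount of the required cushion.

FHA mortgage insurance premium = $942.12/yr
City property tax = $534.21 × 4 = $2,136.84/yr
Hazard insurance = $1,857.60/yr
Yearly total = $4,936.56
Base monthly escrow = $4,936.56 / 12 = $411.38
Reserve = 2 × $411.38 = $822.76

$822.76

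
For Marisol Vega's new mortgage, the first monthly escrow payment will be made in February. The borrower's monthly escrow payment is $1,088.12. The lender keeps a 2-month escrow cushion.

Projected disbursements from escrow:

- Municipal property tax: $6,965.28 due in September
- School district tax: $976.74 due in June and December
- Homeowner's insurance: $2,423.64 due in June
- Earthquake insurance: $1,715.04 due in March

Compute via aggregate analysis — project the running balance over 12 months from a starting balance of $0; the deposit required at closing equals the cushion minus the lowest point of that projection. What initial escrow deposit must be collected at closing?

$5,551.98

Cushion = 2 × $1,088.12 = $2,176.24
Trial balance (start $0, +$1,088.12 each month, − disbursements):
  Feb: +$1,088.12 → $1,088.12
  Mar: +$1,088.12 − $1,715.04 → $461.20
  Apr: +$1,088.12 → $1,549.32
  May: +$1,088.12 → $2,637.44
  Jun: +$1,088.12 − $3,400.38 → $325.18
  Jul: +$1,088.12 → $1,413.30
  Aug: +$1,088.12 → $2,501.42
  Sep: +$1,088.12 − $6,965.28 → -$3,375.74
  Oct: +$1,088.12 → -$2,287.62
  Nov: +$1,088.12 → -$1,199.50
  Dec: +$1,088.12 − $976.74 → -$1,088.12
  Jan: +$1,088.12 → $0.00
Lowest trial balance = -$3,375.74 (Sep)
Initial deposit = cushion − low point = $2,176.24 − (-$3,375.74) = $5,551.98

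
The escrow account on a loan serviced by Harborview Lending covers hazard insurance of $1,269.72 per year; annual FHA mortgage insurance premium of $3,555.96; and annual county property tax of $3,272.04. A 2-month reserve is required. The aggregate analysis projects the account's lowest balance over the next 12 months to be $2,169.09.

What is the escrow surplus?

$819.47

Hazard insurance — $1,269.72
FHA mortgage insurance premium — $3,555.96
County property tax — $3,272.04
Annual escrow total = $1,269.72 + $3,555.96 + $3,272.04 = $8,097.72
Per month = $8,097.72 / 12 = $674.81
Required cushion = 2 × $674.81 = $1,349.62
Excess over cushion: $2,169.09 − $1,349.62 = $819.47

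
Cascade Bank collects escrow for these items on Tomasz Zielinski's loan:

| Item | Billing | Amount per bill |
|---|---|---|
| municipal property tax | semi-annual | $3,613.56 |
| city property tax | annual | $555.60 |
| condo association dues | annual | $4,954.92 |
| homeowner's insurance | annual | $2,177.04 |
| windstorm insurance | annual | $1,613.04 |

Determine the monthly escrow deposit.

Municipal property tax — $3,613.56 × 2 = $7,227.12/yr
City property tax — $555.60/yr
Condo association dues — $4,954.92/yr
Homeowner's insurance — $2,177.04/yr
Windstorm insurance — $1,613.04/yr
Yearly total = $7,227.12 + $555.60 + $4,954.92 + $2,177.04 + $1,613.04 = $16,527.72
Per month = $16,527.72 / 12 = $1,377.31

$1,377.31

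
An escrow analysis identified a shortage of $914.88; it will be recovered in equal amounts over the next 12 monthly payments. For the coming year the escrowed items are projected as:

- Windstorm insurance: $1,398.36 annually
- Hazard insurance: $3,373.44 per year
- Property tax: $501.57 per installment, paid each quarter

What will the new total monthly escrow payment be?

$641.08

Windstorm insurance = $1,398.36/yr
Hazard insurance = $3,373.44/yr
Property tax = $501.57 × 4 = $2,006.28/yr
Total per year = $1,398.36 + $3,373.44 + $2,006.28 = $6,778.08
Base monthly escrow = $6,778.08 / 12 = $564.84
Monthly shortage recovery: $914.88 ÷ 12 = $76.24
Adjusted monthly = $564.84 + $76.24 = $641.08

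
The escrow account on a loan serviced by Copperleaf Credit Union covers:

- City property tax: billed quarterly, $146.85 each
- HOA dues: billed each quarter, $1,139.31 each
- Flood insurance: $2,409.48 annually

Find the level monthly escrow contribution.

City property tax — $146.85 × 4 = $587.40 per year
HOA dues — $1,139.31 × 4 = $4,557.24 per year
Flood insurance — $2,409.48 per year
Total per year = $587.40 + $4,557.24 + $2,409.48 = $7,554.12
Per month = $7,554.12 / 12 = $629.51

$629.51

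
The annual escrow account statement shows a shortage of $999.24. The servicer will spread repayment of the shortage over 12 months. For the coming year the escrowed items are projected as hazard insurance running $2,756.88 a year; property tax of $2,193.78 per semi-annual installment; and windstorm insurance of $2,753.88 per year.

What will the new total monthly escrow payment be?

$908.13

Hazard insurance — $2,756.88/yr
Property tax — $2,193.78 × 2 = $4,387.56/yr
Windstorm insurance — $2,753.88/yr
Annual escrow total = $2,756.88 + $4,387.56 + $2,753.88 = $9,898.32
Monthly escrow = $9,898.32 / 12 = $824.86
Shortage per month = $999.24 / 12 = $83.27
New monthly escrow = $824.86 + $83.27 = $908.13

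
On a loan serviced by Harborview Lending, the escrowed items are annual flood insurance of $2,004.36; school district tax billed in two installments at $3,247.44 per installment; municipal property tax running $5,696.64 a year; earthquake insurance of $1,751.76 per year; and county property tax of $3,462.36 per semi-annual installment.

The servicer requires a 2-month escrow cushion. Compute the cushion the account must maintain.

$3,812.06

Flood insurance — $2,004.36 per year
School district tax — $3,247.44 × 2 = $6,494.88 per year
Municipal property tax — $5,696.64 per year
Earthquake insurance — $1,751.76 per year
County property tax — $3,462.36 × 2 = $6,924.72 per year
Total per year = $22,872.36
Per month = $22,872.36 ÷ 12 = $1,906.03
Required cushion = 2 × $1,906.03 = $3,812.06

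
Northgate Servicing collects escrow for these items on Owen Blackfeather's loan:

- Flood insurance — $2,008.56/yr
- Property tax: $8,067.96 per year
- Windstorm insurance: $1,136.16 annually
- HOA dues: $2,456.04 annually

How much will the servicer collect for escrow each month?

Flood insurance — $2,008.56
Property tax — $8,067.96
Windstorm insurance — $1,136.16
HOA dues — $2,456.04
Total per year = $13,668.72
Monthly escrow = $13,668.72 / 12 = $1,139.06

$1,139.06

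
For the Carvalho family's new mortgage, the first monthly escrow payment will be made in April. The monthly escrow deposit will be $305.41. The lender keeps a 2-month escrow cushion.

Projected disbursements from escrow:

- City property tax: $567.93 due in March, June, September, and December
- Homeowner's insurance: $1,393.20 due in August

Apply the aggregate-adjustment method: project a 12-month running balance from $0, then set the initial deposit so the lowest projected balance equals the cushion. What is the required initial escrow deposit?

$1,307.42

Cushion = 2 × $305.41 = $610.82
Trial balance (start $0, +$305.41 each month, − disbursements):
  Apr: +$305.41 → $305.41
  May: +$305.41 → $610.82
  Jun: +$305.41 − $567.93 → $348.30
  Jul: +$305.41 → $653.71
  Aug: +$305.41 − $1,393.20 → -$434.08
  Sep: +$305.41 − $567.93 → -$696.60
  Oct: +$305.41 → -$391.19
  Nov: +$305.41 → -$85.78
  Dec: +$305.41 − $567.93 → -$348.30
  Jan: +$305.41 → -$42.89
  Feb: +$305.41 → $262.52
  Mar: +$305.41 − $567.93 → $0.00
Lowest trial balance = -$696.60 (Sep)
Initial deposit = cushion − low point = $610.82 − (-$696.60) = $1,307.42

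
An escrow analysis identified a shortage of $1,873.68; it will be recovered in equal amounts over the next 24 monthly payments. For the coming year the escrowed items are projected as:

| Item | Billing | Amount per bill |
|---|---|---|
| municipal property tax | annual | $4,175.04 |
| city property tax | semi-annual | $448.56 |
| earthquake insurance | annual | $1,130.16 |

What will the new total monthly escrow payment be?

Municipal property tax — $4,175.04 annually
City property tax — $448.56 × 2 = $897.12 annually
Earthquake insurance — $1,130.16 annually
Combined annual = $6,202.32
Monthly = $6,202.32 ÷ 12 = $516.86
Shortage spread = $1,873.68 / 24 = $78.07/mo
New monthly escrow = $516.86 + $78.07 = $594.93

$594.93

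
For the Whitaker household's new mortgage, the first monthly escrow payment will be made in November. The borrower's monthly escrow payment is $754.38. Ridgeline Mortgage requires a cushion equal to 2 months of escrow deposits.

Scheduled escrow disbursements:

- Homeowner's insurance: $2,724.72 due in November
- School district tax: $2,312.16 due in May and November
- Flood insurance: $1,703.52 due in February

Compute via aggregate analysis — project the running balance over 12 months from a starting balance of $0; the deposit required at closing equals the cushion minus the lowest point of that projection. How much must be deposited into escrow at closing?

Cushion = 2 × $754.38 = $1,508.76
Trial balance (start $0, +$754.38 each month, − disbursements):
  Nov: +$754.38 − $5,036.88 → -$4,282.50
  Dec: +$754.38 → -$3,528.12
  Jan: +$754.38 → -$2,773.74
  Feb: +$754.38 − $1,703.52 → -$3,722.88
  Mar: +$754.38 → -$2,968.50
  Apr: +$754.38 → -$2,214.12
  May: +$754.38 − $2,312.16 → -$3,771.90
  Jun: +$754.38 → -$3,017.52
  Jul: +$754.38 → -$2,263.14
  Aug: +$754.38 → -$1,508.76
  Sep: +$754.38 → -$754.38
  Oct: +$754.38 → $0.00
Lowest trial balance = -$4,282.50 (Nov)
Initial deposit = cushion − low point = $1,508.76 − (-$4,282.50) = $5,791.26

$5,791.26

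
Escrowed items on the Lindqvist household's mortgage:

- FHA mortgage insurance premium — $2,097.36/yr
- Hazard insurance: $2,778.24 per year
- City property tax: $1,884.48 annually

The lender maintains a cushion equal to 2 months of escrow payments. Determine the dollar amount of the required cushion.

FHA mortgage insurance premium — $2,097.36
Hazard insurance — $2,778.24
City property tax — $1,884.48
Combined annual = $6,760.08
Per month = $6,760.08 ÷ 12 = $563.34
Required cushion = 2 × $563.34 = $1,126.68

$1,126.68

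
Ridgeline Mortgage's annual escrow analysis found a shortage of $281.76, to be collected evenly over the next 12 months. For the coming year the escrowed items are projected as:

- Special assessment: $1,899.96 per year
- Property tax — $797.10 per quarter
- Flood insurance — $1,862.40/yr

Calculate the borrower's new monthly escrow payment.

$602.71

Special assessment — $1,899.96
Property tax — $797.10 × 4 = $3,188.40
Flood insurance — $1,862.40
Combined annual = $1,899.96 + $3,188.40 + $1,862.40 = $6,950.76
Monthly escrow = $6,950.76 / 12 = $579.23
Shortage spread = $281.76 / 12 = $23.48/mo
Adjusted monthly = $579.23 + $23.48 = $602.71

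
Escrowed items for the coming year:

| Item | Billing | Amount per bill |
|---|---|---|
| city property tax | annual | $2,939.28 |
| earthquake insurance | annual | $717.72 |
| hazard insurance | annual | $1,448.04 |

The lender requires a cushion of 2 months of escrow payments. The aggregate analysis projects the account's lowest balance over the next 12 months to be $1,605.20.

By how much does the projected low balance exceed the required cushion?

City property tax: $2,939.28 annually
Earthquake insurance: $717.72 annually
Hazard insurance: $1,448.04 annually
Yearly total = $2,939.28 + $717.72 + $1,448.04 = $5,105.04
Per month = $5,105.04 ÷ 12 = $425.42
Cushion = 2 × $425.42 = $850.84
Surplus = $1,605.20 − $850.84 = $754.36

$754.36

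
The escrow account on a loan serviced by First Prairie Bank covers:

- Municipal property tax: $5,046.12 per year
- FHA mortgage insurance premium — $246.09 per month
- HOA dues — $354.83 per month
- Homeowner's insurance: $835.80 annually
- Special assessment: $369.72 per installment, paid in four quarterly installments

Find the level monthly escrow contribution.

$1,214.32

Municipal property tax — $5,046.12 per year
FHA mortgage insurance premium — $246.09 × 12 = $2,953.08 per year
HOA dues — $354.83 × 12 = $4,257.96 per year
Homeowner's insurance — $835.80 per year
Special assessment — $369.72 × 4 = $1,478.88 per year
Combined annual = $5,046.12 + $2,953.08 + $4,257.96 + $835.80 + $1,478.88 = $14,571.84
Monthly escrow = $14,571.84 ÷ 12 = $1,214.32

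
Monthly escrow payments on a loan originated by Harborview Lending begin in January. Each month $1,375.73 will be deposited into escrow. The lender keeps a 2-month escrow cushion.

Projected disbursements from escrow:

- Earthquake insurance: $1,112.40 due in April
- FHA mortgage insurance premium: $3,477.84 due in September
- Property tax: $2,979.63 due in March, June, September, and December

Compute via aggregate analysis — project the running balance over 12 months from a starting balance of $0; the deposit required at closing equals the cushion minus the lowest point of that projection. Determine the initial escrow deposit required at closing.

Cushion = 2 × $1,375.73 = $2,751.46
Trial balance (start $0, +$1,375.73 each month, − disbursements):
  Jan: +$1,375.73 → $1,375.73
  Feb: +$1,375.73 → $2,751.46
  Mar: +$1,375.73 − $2,979.63 → $1,147.56
  Apr: +$1,375.73 − $1,112.40 → $1,410.89
  May: +$1,375.73 → $2,786.62
  Jun: +$1,375.73 − $2,979.63 → $1,182.72
  Jul: +$1,375.73 → $2,558.45
  Aug: +$1,375.73 → $3,934.18
  Sep: +$1,375.73 − $6,457.47 → -$1,147.56
  Oct: +$1,375.73 → $228.17
  Nov: +$1,375.73 → $1,603.90
  Dec: +$1,375.73 − $2,979.63 → $0.00
Lowest trial balance = -$1,147.56 (Sep)
Initial deposit = cushion − low point = $2,751.46 − (-$1,147.56) = $3,899.02

$3,899.02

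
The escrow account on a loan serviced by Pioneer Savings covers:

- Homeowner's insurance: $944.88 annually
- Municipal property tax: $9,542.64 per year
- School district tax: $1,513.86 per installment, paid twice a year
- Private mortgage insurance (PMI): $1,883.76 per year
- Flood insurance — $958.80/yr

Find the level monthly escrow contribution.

$1,363.15

Homeowner's insurance: $944.88
Municipal property tax: $9,542.64
School district tax: $1,513.86 × 2 = $3,027.72
Private mortgage insurance (PMI): $1,883.76
Flood insurance: $958.80
Total annual escrow = $944.88 + $9,542.64 + $3,027.72 + $1,883.76 + $958.80 = $16,357.80
Monthly = $16,357.80 ÷ 12 = $1,363.15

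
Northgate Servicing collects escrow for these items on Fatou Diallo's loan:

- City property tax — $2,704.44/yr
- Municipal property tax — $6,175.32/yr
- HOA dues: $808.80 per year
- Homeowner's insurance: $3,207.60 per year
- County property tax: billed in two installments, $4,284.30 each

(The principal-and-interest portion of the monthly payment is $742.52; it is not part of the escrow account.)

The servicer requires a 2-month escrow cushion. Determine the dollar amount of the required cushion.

$3,577.46

City property tax: $2,704.44 annually
Municipal property tax: $6,175.32 annually
HOA dues: $808.80 annually
Homeowner's insurance: $3,207.60 annually
County property tax: $4,284.30 × 2 = $8,568.60 annually
Combined annual = $2,704.44 + $6,175.32 + $808.80 + $3,207.60 + $8,568.60 = $21,464.76
Base monthly escrow = $21,464.76 ÷ 12 = $1,788.73
Cushion = 2 × $1,788.73 = $3,577.46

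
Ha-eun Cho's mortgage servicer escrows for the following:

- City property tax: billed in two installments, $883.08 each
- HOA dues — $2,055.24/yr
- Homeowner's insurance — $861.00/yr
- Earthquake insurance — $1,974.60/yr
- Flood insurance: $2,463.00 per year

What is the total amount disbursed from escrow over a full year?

City property tax — $883.08 × 2 = $1,766.16 per year
HOA dues — $2,055.24 per year
Homeowner's insurance — $861.00 per year
Earthquake insurance — $1,974.60 per year
Flood insurance — $2,463.00 per year
Annual escrow total = $9,120.00

$9,120.00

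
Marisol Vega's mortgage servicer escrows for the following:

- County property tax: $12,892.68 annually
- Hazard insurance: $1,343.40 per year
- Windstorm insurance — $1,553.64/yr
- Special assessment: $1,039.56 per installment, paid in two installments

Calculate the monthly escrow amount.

$1,489.07

County property tax = $12,892.68
Hazard insurance = $1,343.40
Windstorm insurance = $1,553.64
Special assessment = $1,039.56 × 2 = $2,079.12
Yearly total = $12,892.68 + $1,343.40 + $1,553.64 + $2,079.12 = $17,868.84
Monthly escrow = $17,868.84 ÷ 12 = $1,489.07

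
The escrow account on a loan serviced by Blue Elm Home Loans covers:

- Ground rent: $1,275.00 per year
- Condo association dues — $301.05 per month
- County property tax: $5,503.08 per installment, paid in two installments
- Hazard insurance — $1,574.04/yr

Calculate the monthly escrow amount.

Ground rent: $1,275.00/yr
Condo association dues: $301.05 × 12 = $3,612.60/yr
County property tax: $5,503.08 × 2 = $11,006.16/yr
Hazard insurance: $1,574.04/yr
Annual escrow total = $17,467.80
Base monthly escrow = $17,467.80 ÷ 12 = $1,455.65

$1,455.65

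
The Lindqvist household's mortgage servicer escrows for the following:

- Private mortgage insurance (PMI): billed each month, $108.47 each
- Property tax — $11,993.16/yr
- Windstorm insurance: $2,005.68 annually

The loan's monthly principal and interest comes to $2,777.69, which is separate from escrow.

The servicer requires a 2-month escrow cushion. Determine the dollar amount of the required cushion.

$2,550.08

Private mortgage insurance (PMI) = $108.47 × 12 = $1,301.64 annually
Property tax = $11,993.16 annually
Windstorm insurance = $2,005.68 annually
Total annual escrow = $1,301.64 + $11,993.16 + $2,005.68 = $15,300.48
Per month = $15,300.48 ÷ 12 = $1,275.04
Reserve = 2 × $1,275.04 = $2,550.08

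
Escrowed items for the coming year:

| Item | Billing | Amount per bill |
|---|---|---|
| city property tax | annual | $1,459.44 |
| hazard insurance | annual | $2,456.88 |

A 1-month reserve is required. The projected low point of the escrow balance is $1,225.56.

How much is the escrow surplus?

$899.20

City property tax — $1,459.44 per year
Hazard insurance — $2,456.88 per year
Total per year = $1,459.44 + $2,456.88 = $3,916.32
Monthly = $3,916.32 ÷ 12 = $326.36
Required reserve = 1 × $326.36 = $326.36
Surplus = $1,225.56 − $326.36 = $899.20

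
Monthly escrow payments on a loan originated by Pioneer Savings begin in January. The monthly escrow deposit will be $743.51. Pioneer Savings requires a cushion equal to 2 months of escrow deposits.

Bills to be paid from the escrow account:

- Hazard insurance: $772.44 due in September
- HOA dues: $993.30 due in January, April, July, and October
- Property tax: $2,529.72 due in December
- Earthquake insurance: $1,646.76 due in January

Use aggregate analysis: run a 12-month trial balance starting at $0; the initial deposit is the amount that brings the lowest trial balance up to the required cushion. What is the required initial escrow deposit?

Cushion = 2 × $743.51 = $1,487.02
Trial balance (start $0, +$743.51 each month, − disbursements):
  Jan: +$743.51 − $2,640.06 → -$1,896.55
  Feb: +$743.51 → -$1,153.04
  Mar: +$743.51 → -$409.53
  Apr: +$743.51 − $993.30 → -$659.32
  May: +$743.51 → $84.19
  Jun: +$743.51 → $827.70
  Jul: +$743.51 − $993.30 → $577.91
  Aug: +$743.51 → $1,321.42
  Sep: +$743.51 − $772.44 → $1,292.49
  Oct: +$743.51 − $993.30 → $1,042.70
  Nov: +$743.51 → $1,786.21
  Dec: +$743.51 − $2,529.72 → $0.00
Lowest trial balance = -$1,896.55 (Jan)
Initial deposit = cushion − low point = $1,487.02 − (-$1,896.55) = $3,383.57

$3,383.57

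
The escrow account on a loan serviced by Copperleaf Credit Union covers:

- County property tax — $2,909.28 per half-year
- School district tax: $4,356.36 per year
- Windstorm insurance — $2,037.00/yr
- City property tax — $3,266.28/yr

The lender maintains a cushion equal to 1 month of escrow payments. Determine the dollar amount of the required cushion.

$1,289.85

County property tax: $2,909.28 × 2 = $5,818.56 annually
School district tax: $4,356.36 annually
Windstorm insurance: $2,037.00 annually
City property tax: $3,266.28 annually
Yearly total = $15,478.20
Base monthly escrow = $15,478.20 / 12 = $1,289.85
Cushion = 1 × $1,289.85 = $1,289.85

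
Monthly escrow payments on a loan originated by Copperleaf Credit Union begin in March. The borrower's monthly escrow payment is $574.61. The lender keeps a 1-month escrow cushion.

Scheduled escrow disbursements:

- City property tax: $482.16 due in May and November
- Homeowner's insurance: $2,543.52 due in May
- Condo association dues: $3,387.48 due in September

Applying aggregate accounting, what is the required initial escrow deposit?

$2,965.50

Cushion = 1 × $574.61 = $574.61
Trial balance (start $0, +$574.61 each month, − disbursements):
  Mar: +$574.61 → $574.61
  Apr: +$574.61 → $1,149.22
  May: +$574.61 − $3,025.68 → -$1,301.85
  Jun: +$574.61 → -$727.24
  Jul: +$574.61 → -$152.63
  Aug: +$574.61 → $421.98
  Sep: +$574.61 − $3,387.48 → -$2,390.89
  Oct: +$574.61 → -$1,816.28
  Nov: +$574.61 − $482.16 → -$1,723.83
  Dec: +$574.61 → -$1,149.22
  Jan: +$574.61 → -$574.61
  Feb: +$574.61 → $0.00
Lowest trial balance = -$2,390.89 (Sep)
Initial deposit = cushion − low point = $574.61 − (-$2,390.89) = $2,965.50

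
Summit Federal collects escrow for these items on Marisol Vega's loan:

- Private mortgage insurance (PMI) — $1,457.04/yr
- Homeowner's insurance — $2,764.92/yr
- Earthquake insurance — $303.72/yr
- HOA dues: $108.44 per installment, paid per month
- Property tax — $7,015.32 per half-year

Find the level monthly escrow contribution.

Private mortgage insurance (PMI) = $1,457.04
Homeowner's insurance = $2,764.92
Earthquake insurance = $303.72
HOA dues = $108.44 × 12 = $1,301.28
Property tax = $7,015.32 × 2 = $14,030.64
Yearly total = $1,457.04 + $2,764.92 + $303.72 + $1,301.28 + $14,030.64 = $19,857.60
Monthly escrow = $19,857.60 ÷ 12 = $1,654.80

$1,654.80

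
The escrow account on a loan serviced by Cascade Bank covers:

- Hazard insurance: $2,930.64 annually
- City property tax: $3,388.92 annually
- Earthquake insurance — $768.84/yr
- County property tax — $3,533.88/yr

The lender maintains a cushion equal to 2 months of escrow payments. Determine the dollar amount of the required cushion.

Hazard insurance = $2,930.64 per year
City property tax = $3,388.92 per year
Earthquake insurance = $768.84 per year
County property tax = $3,533.88 per year
Total per year = $2,930.64 + $3,388.92 + $768.84 + $3,533.88 = $10,622.28
Monthly = $10,622.28 / 12 = $885.19
Reserve = 2 × $885.19 = $1,770.38

$1,770.38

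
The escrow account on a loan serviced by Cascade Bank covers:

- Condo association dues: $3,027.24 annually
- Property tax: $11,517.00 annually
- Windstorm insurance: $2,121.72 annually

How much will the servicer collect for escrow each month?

$1,388.83

Condo association dues: $3,027.24 per year
Property tax: $11,517.00 per year
Windstorm insurance: $2,121.72 per year
Annual escrow total = $3,027.24 + $11,517.00 + $2,121.72 = $16,665.96
Per month = $16,665.96 / 12 = $1,388.83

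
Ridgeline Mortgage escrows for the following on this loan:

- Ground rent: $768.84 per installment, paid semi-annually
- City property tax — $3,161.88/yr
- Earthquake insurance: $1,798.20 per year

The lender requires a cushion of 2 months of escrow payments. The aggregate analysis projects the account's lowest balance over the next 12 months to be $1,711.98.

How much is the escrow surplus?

Ground rent = $768.84 × 2 = $1,537.68/yr
City property tax = $3,161.88/yr
Earthquake insurance = $1,798.20/yr
Total annual escrow = $6,497.76
Monthly = $6,497.76 / 12 = $541.48
Required cushion = 2 × $541.48 = $1,082.96
Excess over cushion: $1,711.98 − $1,082.96 = $629.02

$629.02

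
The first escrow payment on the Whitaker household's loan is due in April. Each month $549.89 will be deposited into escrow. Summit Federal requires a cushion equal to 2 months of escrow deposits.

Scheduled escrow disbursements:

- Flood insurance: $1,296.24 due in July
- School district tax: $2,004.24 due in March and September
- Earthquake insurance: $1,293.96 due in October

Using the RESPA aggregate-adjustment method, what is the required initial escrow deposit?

Cushion = 2 × $549.89 = $1,099.78
Trial balance (start $0, +$549.89 each month, − disbursements):
  Apr: +$549.89 → $549.89
  May: +$549.89 → $1,099.78
  Jun: +$549.89 → $1,649.67
  Jul: +$549.89 − $1,296.24 → $903.32
  Aug: +$549.89 → $1,453.21
  Sep: +$549.89 − $2,004.24 → -$1.14
  Oct: +$549.89 − $1,293.96 → -$745.21
  Nov: +$549.89 → -$195.32
  Dec: +$549.89 → $354.57
  Jan: +$549.89 → $904.46
  Feb: +$549.89 → $1,454.35
  Mar: +$549.89 − $2,004.24 → $0.00
Lowest trial balance = -$745.21 (Oct)
Initial deposit = cushion − low point = $1,099.78 − (-$745.21) = $1,844.99

$1,844.99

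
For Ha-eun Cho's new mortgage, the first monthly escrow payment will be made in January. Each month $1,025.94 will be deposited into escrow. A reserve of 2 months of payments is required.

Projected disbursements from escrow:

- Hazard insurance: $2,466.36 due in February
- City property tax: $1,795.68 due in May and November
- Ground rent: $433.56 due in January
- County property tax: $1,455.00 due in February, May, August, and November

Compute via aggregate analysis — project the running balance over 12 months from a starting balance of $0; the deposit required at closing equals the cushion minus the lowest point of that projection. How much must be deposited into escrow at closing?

Cushion = 2 × $1,025.94 = $2,051.88
Trial balance (start $0, +$1,025.94 each month, − disbursements):
  Jan: +$1,025.94 − $433.56 → $592.38
  Feb: +$1,025.94 − $3,921.36 → -$2,303.04
  Mar: +$1,025.94 → -$1,277.10
  Apr: +$1,025.94 → -$251.16
  May: +$1,025.94 − $3,250.68 → -$2,475.90
  Jun: +$1,025.94 → -$1,449.96
  Jul: +$1,025.94 → -$424.02
  Aug: +$1,025.94 − $1,455.00 → -$853.08
  Sep: +$1,025.94 → $172.86
  Oct: +$1,025.94 → $1,198.80
  Nov: +$1,025.94 − $3,250.68 → -$1,025.94
  Dec: +$1,025.94 → $0.00
Lowest trial balance = -$2,475.90 (May)
Initial deposit = cushion − low point = $2,051.88 − (-$2,475.90) = $4,527.78

$4,527.78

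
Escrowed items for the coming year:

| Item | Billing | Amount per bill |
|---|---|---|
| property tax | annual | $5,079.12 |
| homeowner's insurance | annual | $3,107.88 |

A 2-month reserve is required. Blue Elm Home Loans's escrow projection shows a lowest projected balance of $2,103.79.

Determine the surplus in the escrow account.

$739.29

Property tax: $5,079.12 annually
Homeowner's insurance: $3,107.88 annually
Combined annual = $5,079.12 + $3,107.88 = $8,187.00
Monthly escrow = $8,187.00 ÷ 12 = $682.25
Cushion = 2 × $682.25 = $1,364.50
Surplus = $2,103.79 − $1,364.50 = $739.29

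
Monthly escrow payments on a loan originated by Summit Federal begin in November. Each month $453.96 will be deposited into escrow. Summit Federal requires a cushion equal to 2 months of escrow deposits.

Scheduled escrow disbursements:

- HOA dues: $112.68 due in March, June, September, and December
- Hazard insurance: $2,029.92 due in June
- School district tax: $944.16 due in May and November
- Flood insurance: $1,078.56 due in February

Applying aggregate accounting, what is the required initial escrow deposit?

Cushion = 2 × $453.96 = $907.92
Trial balance (start $0, +$453.96 each month, − disbursements):
  Nov: +$453.96 − $944.16 → -$490.20
  Dec: +$453.96 − $112.68 → -$148.92
  Jan: +$453.96 → $305.04
  Feb: +$453.96 − $1,078.56 → -$319.56
  Mar: +$453.96 − $112.68 → $21.72
  Apr: +$453.96 → $475.68
  May: +$453.96 − $944.16 → -$14.52
  Jun: +$453.96 − $2,142.60 → -$1,703.16
  Jul: +$453.96 → -$1,249.20
  Aug: +$453.96 → -$795.24
  Sep: +$453.96 − $112.68 → -$453.96
  Oct: +$453.96 → $0.00
Lowest trial balance = -$1,703.16 (Jun)
Initial deposit = cushion − low point = $907.92 − (-$1,703.16) = $2,611.08

$2,611.08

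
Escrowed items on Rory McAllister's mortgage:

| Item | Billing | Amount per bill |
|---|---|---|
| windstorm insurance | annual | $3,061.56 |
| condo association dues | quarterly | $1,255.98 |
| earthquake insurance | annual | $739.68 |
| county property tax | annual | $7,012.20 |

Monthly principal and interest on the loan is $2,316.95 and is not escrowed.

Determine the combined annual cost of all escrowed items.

Windstorm insurance = $3,061.56
Condo association dues = $1,255.98 × 4 = $5,023.92
Earthquake insurance = $739.68
County property tax = $7,012.20
Annual escrow total = $3,061.56 + $5,023.92 + $739.68 + $7,012.20 = $15,837.36

$15,837.36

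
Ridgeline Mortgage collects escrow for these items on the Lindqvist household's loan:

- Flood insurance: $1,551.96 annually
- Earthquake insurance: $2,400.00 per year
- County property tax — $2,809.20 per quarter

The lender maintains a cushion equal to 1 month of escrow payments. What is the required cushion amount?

Flood insurance: $1,551.96 annually
Earthquake insurance: $2,400.00 annually
County property tax: $2,809.20 × 4 = $11,236.80 annually
Annual escrow total = $1,551.96 + $2,400.00 + $11,236.80 = $15,188.76
Monthly escrow = $15,188.76 / 12 = $1,265.73
Cushion = 1 × $1,265.73 = $1,265.73

$1,265.73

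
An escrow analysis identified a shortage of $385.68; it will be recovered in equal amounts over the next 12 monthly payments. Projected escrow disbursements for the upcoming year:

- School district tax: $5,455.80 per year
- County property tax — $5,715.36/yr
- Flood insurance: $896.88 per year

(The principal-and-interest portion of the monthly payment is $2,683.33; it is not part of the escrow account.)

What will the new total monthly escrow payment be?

School district tax = $5,455.80/yr
County property tax = $5,715.36/yr
Flood insurance = $896.88/yr
Annual escrow total = $5,455.80 + $5,715.36 + $896.88 = $12,068.04
Base monthly escrow = $12,068.04 ÷ 12 = $1,005.67
Shortage spread = $385.68 / 12 = $32.14/mo
Adjusted monthly = $1,005.67 + $32.14 = $1,037.81

$1,037.81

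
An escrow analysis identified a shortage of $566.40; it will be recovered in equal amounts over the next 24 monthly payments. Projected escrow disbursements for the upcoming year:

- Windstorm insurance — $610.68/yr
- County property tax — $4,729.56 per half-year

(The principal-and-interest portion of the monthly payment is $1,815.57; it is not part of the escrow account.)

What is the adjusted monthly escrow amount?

Windstorm insurance: $610.68 annually
County property tax: $4,729.56 × 2 = $9,459.12 annually
Annual escrow total = $10,069.80
Base monthly escrow = $10,069.80 ÷ 12 = $839.15
Shortage spread = $566.40 / 24 = $23.60/mo
Adjusted monthly = $839.15 + $23.60 = $862.75

$862.75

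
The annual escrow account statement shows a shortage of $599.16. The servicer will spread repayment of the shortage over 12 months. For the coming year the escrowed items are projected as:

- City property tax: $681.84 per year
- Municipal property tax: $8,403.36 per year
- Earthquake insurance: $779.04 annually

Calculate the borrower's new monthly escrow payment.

$871.95

City property tax = $681.84 annually
Municipal property tax = $8,403.36 annually
Earthquake insurance = $779.04 annually
Combined annual = $9,864.24
Base monthly escrow = $9,864.24 ÷ 12 = $822.02
Shortage spread = $599.16 ÷ 12 = $49.93/mo
New monthly escrow = $822.02 + $49.93 = $871.95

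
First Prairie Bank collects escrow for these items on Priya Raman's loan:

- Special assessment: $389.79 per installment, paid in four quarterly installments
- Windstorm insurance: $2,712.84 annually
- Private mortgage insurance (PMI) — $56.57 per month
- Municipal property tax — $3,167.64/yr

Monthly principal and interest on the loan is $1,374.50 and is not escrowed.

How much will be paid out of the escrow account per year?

Special assessment = $389.79 × 4 = $1,559.16 annually
Windstorm insurance = $2,712.84 annually
Private mortgage insurance (PMI) = $56.57 × 12 = $678.84 annually
Municipal property tax = $3,167.64 annually
Combined annual = $1,559.16 + $2,712.84 + $678.84 + $3,167.64 = $8,118.48

$8,118.48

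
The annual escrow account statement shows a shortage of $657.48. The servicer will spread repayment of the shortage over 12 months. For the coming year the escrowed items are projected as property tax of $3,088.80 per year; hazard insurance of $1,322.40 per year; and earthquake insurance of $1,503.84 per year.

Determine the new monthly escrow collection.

$547.71

Property tax: $3,088.80/yr
Hazard insurance: $1,322.40/yr
Earthquake insurance: $1,503.84/yr
Total per year = $5,915.04
Base monthly escrow = $5,915.04 / 12 = $492.92
Shortage per month = $657.48 ÷ 12 = $54.79
Adjusted monthly = $492.92 + $54.79 = $547.71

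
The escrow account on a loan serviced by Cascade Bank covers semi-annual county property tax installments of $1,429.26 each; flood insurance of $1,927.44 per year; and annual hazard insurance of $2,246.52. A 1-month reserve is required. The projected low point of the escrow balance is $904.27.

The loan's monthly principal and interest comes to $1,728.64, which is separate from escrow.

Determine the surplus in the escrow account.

$318.23

County property tax = $1,429.26 × 2 = $2,858.52
Flood insurance = $1,927.44
Hazard insurance = $2,246.52
Combined annual = $7,032.48
Monthly = $7,032.48 ÷ 12 = $586.04
Required reserve = 1 × $586.04 = $586.04
Excess over cushion: $904.27 − $586.04 = $318.23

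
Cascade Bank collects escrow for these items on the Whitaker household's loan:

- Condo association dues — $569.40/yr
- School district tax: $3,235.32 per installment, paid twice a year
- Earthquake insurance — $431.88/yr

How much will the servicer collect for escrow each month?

$622.66

Condo association dues — $569.40
School district tax — $3,235.32 × 2 = $6,470.64
Earthquake insurance — $431.88
Combined annual = $569.40 + $6,470.64 + $431.88 = $7,471.92
Per month = $7,471.92 / 12 = $622.66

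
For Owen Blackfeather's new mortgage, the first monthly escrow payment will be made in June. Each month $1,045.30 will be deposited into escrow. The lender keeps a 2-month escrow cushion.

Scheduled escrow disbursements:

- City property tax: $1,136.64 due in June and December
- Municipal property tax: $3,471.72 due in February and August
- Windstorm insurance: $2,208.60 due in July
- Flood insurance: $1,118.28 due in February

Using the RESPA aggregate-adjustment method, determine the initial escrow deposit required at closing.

$5,771.66

Cushion = 2 × $1,045.30 = $2,090.60
Trial balance (start $0, +$1,045.30 each month, − disbursements):
  Jun: +$1,045.30 − $1,136.64 → -$91.34
  Jul: +$1,045.30 − $2,208.60 → -$1,254.64
  Aug: +$1,045.30 − $3,471.72 → -$3,681.06
  Sep: +$1,045.30 → -$2,635.76
  Oct: +$1,045.30 → -$1,590.46
  Nov: +$1,045.30 → -$545.16
  Dec: +$1,045.30 − $1,136.64 → -$636.50
  Jan: +$1,045.30 → $408.80
  Feb: +$1,045.30 − $4,590.00 → -$3,135.90
  Mar: +$1,045.30 → -$2,090.60
  Apr: +$1,045.30 → -$1,045.30
  May: +$1,045.30 → $0.00
Lowest trial balance = -$3,681.06 (Aug)
Initial deposit = cushion − low point = $2,090.60 − (-$3,681.06) = $5,771.66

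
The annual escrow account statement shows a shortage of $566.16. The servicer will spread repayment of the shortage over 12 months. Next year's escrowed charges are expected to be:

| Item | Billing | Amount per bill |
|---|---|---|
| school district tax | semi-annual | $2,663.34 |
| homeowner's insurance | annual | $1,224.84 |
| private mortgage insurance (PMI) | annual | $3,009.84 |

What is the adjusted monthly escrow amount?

School district tax = $2,663.34 × 2 = $5,326.68 annually
Homeowner's insurance = $1,224.84 annually
Private mortgage insurance (PMI) = $3,009.84 annually
Combined annual = $5,326.68 + $1,224.84 + $3,009.84 = $9,561.36
Monthly = $9,561.36 / 12 = $796.78
Shortage spread = $566.16 / 12 = $47.18/mo
Adjusted monthly = $796.78 + $47.18 = $843.96

$843.96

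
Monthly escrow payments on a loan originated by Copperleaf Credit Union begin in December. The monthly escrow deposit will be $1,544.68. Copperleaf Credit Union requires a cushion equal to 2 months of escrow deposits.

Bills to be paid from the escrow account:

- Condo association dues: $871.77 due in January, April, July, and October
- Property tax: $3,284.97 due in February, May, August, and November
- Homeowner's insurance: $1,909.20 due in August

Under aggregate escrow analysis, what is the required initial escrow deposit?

$3,566.66

Cushion = 2 × $1,544.68 = $3,089.36
Trial balance (start $0, +$1,544.68 each month, − disbursements):
  Dec: +$1,544.68 → $1,544.68
  Jan: +$1,544.68 − $871.77 → $2,217.59
  Feb: +$1,544.68 − $3,284.97 → $477.30
  Mar: +$1,544.68 → $2,021.98
  Apr: +$1,544.68 − $871.77 → $2,694.89
  May: +$1,544.68 − $3,284.97 → $954.60
  Jun: +$1,544.68 → $2,499.28
  Jul: +$1,544.68 − $871.77 → $3,172.19
  Aug: +$1,544.68 − $5,194.17 → -$477.30
  Sep: +$1,544.68 → $1,067.38
  Oct: +$1,544.68 − $871.77 → $1,740.29
  Nov: +$1,544.68 − $3,284.97 → $0.00
Lowest trial balance = -$477.30 (Aug)
Initial deposit = cushion − low point = $3,089.36 − (-$477.30) = $3,566.66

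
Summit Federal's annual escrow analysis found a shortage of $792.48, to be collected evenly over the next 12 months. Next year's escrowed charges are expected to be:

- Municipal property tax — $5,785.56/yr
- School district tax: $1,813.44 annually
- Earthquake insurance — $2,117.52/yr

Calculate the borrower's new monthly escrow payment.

Municipal property tax: $5,785.56 annually
School district tax: $1,813.44 annually
Earthquake insurance: $2,117.52 annually
Total per year = $5,785.56 + $1,813.44 + $2,117.52 = $9,716.52
Monthly escrow = $9,716.52 ÷ 12 = $809.71
Shortage spread = $792.48 / 12 = $66.04/mo
New monthly escrow = $809.71 + $66.04 = $875.75

$875.75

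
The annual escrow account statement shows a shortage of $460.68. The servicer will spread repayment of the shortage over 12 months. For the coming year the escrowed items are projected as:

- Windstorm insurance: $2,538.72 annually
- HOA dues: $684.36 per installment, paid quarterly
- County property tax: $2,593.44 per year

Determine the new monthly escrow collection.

$694.19

Windstorm insurance = $2,538.72
HOA dues = $684.36 × 4 = $2,737.44
County property tax = $2,593.44
Annual escrow total = $7,869.60
Monthly escrow = $7,869.60 ÷ 12 = $655.80
Monthly shortage recovery: $460.68 ÷ 12 = $38.39
New monthly escrow = $655.80 + $38.39 = $694.19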